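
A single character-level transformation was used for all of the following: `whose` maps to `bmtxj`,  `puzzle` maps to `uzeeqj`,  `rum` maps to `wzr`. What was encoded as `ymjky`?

theft

Compare letters: w→b is +5, h→m is +5, o→t is +5 — a constant shift. It's a constant shift of +5 (ROT5).
Reversing it on ymjky: y−5=t, m−5=h, j−5=e, k−5=f, y−5=t.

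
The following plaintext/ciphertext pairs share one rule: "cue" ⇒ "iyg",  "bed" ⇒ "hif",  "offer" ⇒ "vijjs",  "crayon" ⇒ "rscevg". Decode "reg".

can

The word is reversed, then every letter is shifted forward by 4.
Undoing it on reg: shift back: r−4=n, e−4=a, g−4=c → nac; then reverse → can.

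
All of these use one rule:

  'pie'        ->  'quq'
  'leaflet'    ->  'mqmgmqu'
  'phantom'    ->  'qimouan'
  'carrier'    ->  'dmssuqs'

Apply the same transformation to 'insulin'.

The shift depends on letter class: consonant p→q is +1, but vowel i→u is +12. The rule splits by letter class: vowels +12, consonants +1.
For insulin: i(vowel)+12=u, n(cons)+1=o, s(cons)+1=t, u(vowel)+12=g, l(cons)+1=m, i(vowel)+12=u, n(cons)+1=o.

uotgmuo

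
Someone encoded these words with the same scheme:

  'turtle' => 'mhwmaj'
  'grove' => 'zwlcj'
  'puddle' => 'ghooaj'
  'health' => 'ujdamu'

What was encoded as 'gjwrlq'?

person

t(19)→m(12) and u(20)→h(7) fit y≡21x+3 (mod 26); the inverse of 21 mod 26 is 5. This is an affine cipher: with a=0,…,z=25, each position x becomes (21x+3) mod 26.
Decoding gjwrlq: g(6)→5·(6−3)≡15=p; j(9)→5·(9−3)≡4=e; w(22)→5·(22−3)≡17=r; r(17)→5·(17−3)≡18=s; l(11)→5·(11−3)≡14=o; q(16)→5·(16−3)≡13=n (all mod 26).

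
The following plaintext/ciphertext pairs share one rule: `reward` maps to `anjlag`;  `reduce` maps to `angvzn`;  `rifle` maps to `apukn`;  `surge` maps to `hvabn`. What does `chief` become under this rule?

Each letter's alphabet position (a=0..z=25) is mapped through 7·x+11 mod 26 — an affine cipher.
On chief: c(2)→7·2+11≡25=z; h(7)→7·7+11≡8=i; i(8)→7·8+11≡15=p; e(4)→7·4+11≡13=n; f(5)→7·5+11≡20=u (all mod 26).

zipnu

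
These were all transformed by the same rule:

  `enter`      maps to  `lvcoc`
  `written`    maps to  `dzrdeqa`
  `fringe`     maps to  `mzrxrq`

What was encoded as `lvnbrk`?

energy

In enter: e→l is +7, n→v is +8, t→c is +9, e→o is +10 — the shift increases by 1 each position. Letter i (0-indexed) is shifted by i+7, so successive shifts are 7, 8, 9, ….
Undoing it on lvnbrk: l−7=e, v−8=n, n−9=e, b−10=r, r−11=g, k−12=y.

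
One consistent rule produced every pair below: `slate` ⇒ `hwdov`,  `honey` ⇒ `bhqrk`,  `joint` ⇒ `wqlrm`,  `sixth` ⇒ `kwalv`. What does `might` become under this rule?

The output letters match the input read backwards, each shifted +3: slate reversed is etals. Two steps: reverse the string, then apply a Caesar shift of +3.
On might: reverse → thgim; then shift: t+3=w, h+3=k, g+3=j, i+3=l, m+3=p.

wkjlp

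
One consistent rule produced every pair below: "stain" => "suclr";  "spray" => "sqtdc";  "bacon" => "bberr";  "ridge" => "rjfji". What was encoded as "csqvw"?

In stain: s→s is +0, t→u is +1, a→c is +2, i→l is +3 — the shift increases by 1 each position. Each letter shifts forward by its position index (0, 1, 2, …) — the shift grows by one for each successive letter.
Decoding csqvw: c−0=c, s−1=r, q−2=o, v−3=s, w−4=s.

cross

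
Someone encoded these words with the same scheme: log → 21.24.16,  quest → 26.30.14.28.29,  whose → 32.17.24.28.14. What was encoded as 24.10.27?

oar

l is letter #12 and maps to 21: an offset of 9. The number is (letter's place in the alphabet, a=1) + 9.
Decoding 24.10.27: 24→(24−9)÷1=15=o, 10→(10−9)÷1=1=a, 27→(27−9)÷1=18=r.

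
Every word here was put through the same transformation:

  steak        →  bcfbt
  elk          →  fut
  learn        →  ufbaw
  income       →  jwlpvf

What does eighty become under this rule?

Two shifts are in play — +1 for a/e/i/o/u, +9 for every other letter.
Applying it to eighty: e(vowel)+1=f, i(vowel)+1=j, g(cons)+9=p, h(cons)+9=q, t(cons)+9=c, y(cons)+9=h.

fjpqch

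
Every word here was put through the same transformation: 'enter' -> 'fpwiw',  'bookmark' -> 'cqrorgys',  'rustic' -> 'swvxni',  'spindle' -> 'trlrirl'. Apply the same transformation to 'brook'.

Letter i (0-indexed) is shifted by i+1, so successive shifts are 1, 2, 3, ….
For brook: b+1=c, r+2=t, o+3=r, o+4=s, k+5=p.

ctrsp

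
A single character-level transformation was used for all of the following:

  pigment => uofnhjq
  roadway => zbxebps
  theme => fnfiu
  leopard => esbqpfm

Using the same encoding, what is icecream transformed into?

nbfsdfdj

Two steps: reverse the string, then apply a Caesar shift of +1.
On icecream: reverse → maerceci; then shift: m+1=n, a+1=b, e+1=f, r+1=s, c+1=d, e+1=f, c+1=d, i+1=j.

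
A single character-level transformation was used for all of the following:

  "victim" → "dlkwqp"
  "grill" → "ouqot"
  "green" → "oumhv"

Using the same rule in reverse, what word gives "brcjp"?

Shifts by position in victim: pos 0: v→d (+8), pos 1: i→l (+3), pos 2: c→k (+8), pos 3: t→w (+3) — repeating every 2. A repeating key of period 2 is used — shifts +8, +3 over and over.
Decoding brcjp: b−8=t, r−3=o, c−8=u, j−3=g, p−8=h.

tough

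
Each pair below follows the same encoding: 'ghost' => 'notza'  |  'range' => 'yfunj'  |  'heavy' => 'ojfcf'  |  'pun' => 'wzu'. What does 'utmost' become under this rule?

zattza

The shift depends on letter class: consonant g→n is +7, but vowel o→t is +5. The rule splits by letter class: vowels +5, consonants +7.
For utmost: u(vowel)+5=z, t(cons)+7=a, m(cons)+7=t, o(vowel)+5=t, s(cons)+7=z, t(cons)+7=a.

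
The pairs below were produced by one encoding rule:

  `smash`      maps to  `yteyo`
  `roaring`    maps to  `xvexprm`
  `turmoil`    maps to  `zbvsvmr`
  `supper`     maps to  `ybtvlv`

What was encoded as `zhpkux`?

talent

Shifts by position in smash: pos 0: s→y (+6), pos 1: m→t (+7), pos 2: a→e (+4), pos 3: s→y (+6), pos 4: h→o (+7) — repeating every 3. The shifts repeat in a cycle of length 3: positions 0,1,… shift by +6, +7, +4, then the pattern repeats.
Decoding zhpkux: z−6=t, h−7=a, p−4=l, k−6=e, u−7=n, x−4=t.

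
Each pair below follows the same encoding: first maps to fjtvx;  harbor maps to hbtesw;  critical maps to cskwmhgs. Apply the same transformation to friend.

In first: f→f is +0, i→j is +1, r→t is +2, s→v is +3 — the shift increases by 1 each position. Each letter shifts forward by its position index (0, 1, 2, …) — the shift grows by one for each successive letter.
Applying it to friend: f+0=f, r+1=s, i+2=k, e+3=h, n+4=r, d+5=i.

fskhri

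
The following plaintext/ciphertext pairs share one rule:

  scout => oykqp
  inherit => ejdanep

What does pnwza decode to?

trade

Compare letters: s→o is +22, c→y is +22, o→k is +22 — a constant shift. This is a Caesar cipher with shift 22.
Decoding pnwza: p−22=t, n−22=r, w−22=a, z−22=d, a−22=e.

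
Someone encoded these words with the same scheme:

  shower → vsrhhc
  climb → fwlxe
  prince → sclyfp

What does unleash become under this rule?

Shifts by position in shower: pos 0: s→v (+3), pos 1: h→s (+11), pos 2: o→r (+3), pos 3: w→h (+11) — repeating every 2. The shifts repeat in a cycle of length 2: positions 0,1,… shift by +3, +11, then the pattern repeats.
Applying it to unleash: u+3=x, n+11=y, l+3=o, e+11=p, a+3=d, s+11=d, h+3=k.

xyopddk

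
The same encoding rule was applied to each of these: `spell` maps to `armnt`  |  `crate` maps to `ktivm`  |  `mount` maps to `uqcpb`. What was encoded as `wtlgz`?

A repeating key of period 2 is used — shifts +8, +2 over and over.
Undoing it on wtlgz: w−8=o, t−2=r, l−8=d, g−2=e, z−8=r.

order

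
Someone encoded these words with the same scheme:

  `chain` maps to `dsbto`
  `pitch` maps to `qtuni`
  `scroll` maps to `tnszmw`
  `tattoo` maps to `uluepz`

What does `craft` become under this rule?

dcbqu

Shifts by position in chain: pos 0: c→d (+1), pos 1: h→s (+11), pos 2: a→b (+1), pos 3: i→t (+11) — repeating every 2. A repeating key of period 2 is used — shifts +1, +11 over and over.
On craft: c+1=d, r+11=c, a+1=b, f+11=q, t+1=u.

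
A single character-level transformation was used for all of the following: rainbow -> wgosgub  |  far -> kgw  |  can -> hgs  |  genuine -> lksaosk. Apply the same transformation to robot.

wuguy

Vowels shift forward by 6 and consonants shift forward by 5.
Applying it to robot: r(cons)+5=w, o(vowel)+6=u, b(cons)+5=g, o(vowel)+6=u, t(cons)+5=y.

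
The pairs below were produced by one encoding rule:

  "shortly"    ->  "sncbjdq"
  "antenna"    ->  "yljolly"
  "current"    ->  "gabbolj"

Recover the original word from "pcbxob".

s(18)→s(18) and h(7)→n(13) fit y≡17x+24 (mod 26); the inverse of 17 mod 26 is 23. Each letter's alphabet position (a=0..z=25) is mapped through 17·x+24 mod 26 — an affine cipher.
Decoding pcbxob: p(15)→23·(15−24)≡1=b; c(2)→23·(2−24)≡14=o; b(1)→23·(1−24)≡17=r; x(23)→23·(23−24)≡3=d; o(14)→23·(14−24)≡4=e; b(1)→23·(1−24)≡17=r (all mod 26).

border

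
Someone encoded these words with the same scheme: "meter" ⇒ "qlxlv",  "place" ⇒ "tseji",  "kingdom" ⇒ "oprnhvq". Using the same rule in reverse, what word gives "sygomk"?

orchid

Shifts by position in meter: pos 0: m→q (+4), pos 1: e→l (+7), pos 2: t→x (+4), pos 3: e→l (+7) — repeating every 2. It's a Vigenère-style cipher with numeric key [4,7]: position i shifts by key[i mod 2].
Decoding sygomk: s−4=o, y−7=r, g−4=c, o−7=h, m−4=i, k−7=d.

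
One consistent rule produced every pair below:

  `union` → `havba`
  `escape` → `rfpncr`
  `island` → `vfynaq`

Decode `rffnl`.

essay

Compare letters: u→h is +13, n→a is +13, i→v is +13 — a constant shift. It's a constant shift of +13 (ROT13).
Undoing it on rffnl: r−13=e, f−13=s, f−13=s, n−13=a, l−13=y.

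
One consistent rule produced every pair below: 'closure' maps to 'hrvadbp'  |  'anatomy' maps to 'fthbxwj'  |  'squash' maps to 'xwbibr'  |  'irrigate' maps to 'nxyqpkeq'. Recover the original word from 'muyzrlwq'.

horrible

In closure: c→h is +5, l→r is +6, o→v is +7, s→a is +8 — the shift increases by 1 each position. Letter i (0-indexed) is shifted by i+5, so successive shifts are 5, 6, 7, ….
Undoing it on muyzrlwq: m−5=h, u−6=o, y−7=r, z−8=r, r−9=i, l−10=b, w−11=l, q−12=e.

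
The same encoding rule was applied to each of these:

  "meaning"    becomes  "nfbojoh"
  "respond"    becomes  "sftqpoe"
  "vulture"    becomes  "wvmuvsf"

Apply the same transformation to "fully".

Compare letters: m→n is +1, e→f is +1, a→b is +1 — a constant shift. Every letter moves 1 place later in the alphabet, wrapping around z→a.
On fully: f+1=g, u+1=v, l+1=m, l+1=m, y+1=z.

gvmmz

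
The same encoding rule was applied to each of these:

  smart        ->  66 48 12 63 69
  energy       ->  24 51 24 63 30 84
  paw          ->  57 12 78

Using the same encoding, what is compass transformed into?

s(#19)→66 and m(#13)→48: differences scale by 3, so n = 3·pos + 9. With a=1..z=26, the number is 3·pos + 9.
Applying it to compass: c=3→18, o=15→54, m=13→48, p=16→57, a=1→12, s=19→66, s=19→66.

18 54 48 57 12 66 66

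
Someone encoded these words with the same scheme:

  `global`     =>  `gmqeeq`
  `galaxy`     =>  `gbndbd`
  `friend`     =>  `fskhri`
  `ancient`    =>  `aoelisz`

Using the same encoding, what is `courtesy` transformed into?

Each letter shifts forward by its position index (0, 1, 2, …) — the shift grows by one for each successive letter.
On courtesy: c+0=c, o+1=p, u+2=w, r+3=u, t+4=x, e+5=j, s+6=y, y+7=f.

cpwuxjyf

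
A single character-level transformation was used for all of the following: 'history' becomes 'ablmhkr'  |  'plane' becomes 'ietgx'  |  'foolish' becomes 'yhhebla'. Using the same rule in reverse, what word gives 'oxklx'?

verse

Compare letters: h→a is +19, i→b is +19, s→l is +19 — a constant shift. It's a constant shift of +19 (ROT19).
Decoding oxklx: o−19=v, x−19=e, k−19=r, l−19=s, x−19=e.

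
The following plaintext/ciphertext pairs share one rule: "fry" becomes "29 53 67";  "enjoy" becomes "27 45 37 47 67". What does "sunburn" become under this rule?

With a=1..z=26, the number is 2·pos + 17.
On sunburn: s=19→55, u=21→59, n=14→45, b=2→21, u=21→59, r=18→53, n=14→45.

55 59 45 21 59 53 45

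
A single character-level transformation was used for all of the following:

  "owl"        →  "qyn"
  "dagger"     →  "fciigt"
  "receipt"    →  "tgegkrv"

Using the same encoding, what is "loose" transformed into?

nqqug

Compare letters: o→q is +2, w→y is +2, l→n is +2 — a constant shift. Each letter is shifted forward by 2 in the alphabet (a Caesar shift of +2).
On loose: l+2=n, o+2=q, o+2=q, s+2=u, e+2=g.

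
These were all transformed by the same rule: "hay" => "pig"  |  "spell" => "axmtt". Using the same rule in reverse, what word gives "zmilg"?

ready

Compare letters: h→p is +8, a→i is +8, y→g is +8 — a constant shift. Each letter is shifted forward by 8 in the alphabet (a Caesar shift of +8).
Reversing it on zmilg: z−8=r, m−8=e, i−8=a, l−8=d, g−8=y.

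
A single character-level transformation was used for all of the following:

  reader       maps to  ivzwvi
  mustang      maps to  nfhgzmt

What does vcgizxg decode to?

extract

Letters are reflected about the middle of the alphabet (position → 25−position): Atbash.
Undoing it on vcgizxg: v↔e, c↔x, g↔t, i↔r, z↔a, x↔c, g↔t.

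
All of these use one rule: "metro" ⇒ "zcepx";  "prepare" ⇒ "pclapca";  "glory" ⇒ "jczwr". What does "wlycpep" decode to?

The output letters match the input read backwards, each shifted +11: metro reversed is ortem. Two steps: reverse the string, then apply a Caesar shift of +11.
Reversing it on wlycpep: shift back: w−11=l, l−11=a, y−11=n, c−11=r, p−11=e, e−11=t, p−11=e → lanrete; then reverse → eternal.

eternal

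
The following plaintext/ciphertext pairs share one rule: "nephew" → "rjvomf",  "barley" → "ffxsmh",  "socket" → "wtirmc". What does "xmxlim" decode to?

In nephew: n→r is +4, e→j is +5, p→v is +6, h→o is +7 — the shift increases by 1 each position. Each letter shifts forward by (position + 4), i.e. 4, 5, 6, … — the shift grows by one for each successive letter.
Decoding xmxlim: x−4=t, m−5=h, x−6=r, l−7=e, i−8=a, m−9=d.

thread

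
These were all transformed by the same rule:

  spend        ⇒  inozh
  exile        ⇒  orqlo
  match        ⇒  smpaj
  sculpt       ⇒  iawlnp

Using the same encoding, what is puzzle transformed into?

s(18)→i(8) and p(15)→n(13) fit y≡7x+12 (mod 26); the inverse of 7 mod 26 is 15. Each letter's alphabet position (a=0..z=25) is mapped through 7·x+12 mod 26 — an affine cipher.
On puzzle: p(15)→7·15+12≡13=n; u(20)→7·20+12≡22=w; z(25)→7·25+12≡5=f; z(25)→7·25+12≡5=f; l(11)→7·11+12≡11=l; e(4)→7·4+12≡14=o (all mod 26).

nwfflo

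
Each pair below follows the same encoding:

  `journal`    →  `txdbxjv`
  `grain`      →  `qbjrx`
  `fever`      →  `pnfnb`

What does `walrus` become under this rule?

The shift depends on letter class: consonant j→t is +10, but vowel o→x is +9. Vowels shift forward by 9 and consonants shift forward by 10.
For walrus: w(cons)+10=g, a(vowel)+9=j, l(cons)+10=v, r(cons)+10=b, u(vowel)+9=d, s(cons)+10=c.

gjvbdc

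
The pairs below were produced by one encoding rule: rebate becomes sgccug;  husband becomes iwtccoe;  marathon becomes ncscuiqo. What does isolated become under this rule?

The shift depends on letter class: consonant r→s is +1, but vowel e→g is +2. The rule splits by letter class: vowels +2, consonants +1.
For isolated: i(vowel)+2=k, s(cons)+1=t, o(vowel)+2=q, l(cons)+1=m, a(vowel)+2=c, t(cons)+1=u, e(vowel)+2=g, d(cons)+1=e.

ktqmcuge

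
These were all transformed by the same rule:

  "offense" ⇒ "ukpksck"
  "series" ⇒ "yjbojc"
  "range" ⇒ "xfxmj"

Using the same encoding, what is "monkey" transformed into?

stxqji

Shifts by position in offense: pos 0: o→u (+6), pos 1: f→k (+5), pos 2: f→p (+10), pos 3: e→k (+6), pos 4: n→s (+5), pos 5: s→c (+10) — repeating every 3. It's a Vigenère-style cipher with numeric key [6,5,10]: position i shifts by key[i mod 3].
For monkey: m+6=s, o+5=t, n+10=x, k+6=q, e+5=j, y+10=i.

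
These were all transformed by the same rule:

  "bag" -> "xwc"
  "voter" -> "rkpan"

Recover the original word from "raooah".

vessel

It's a constant shift of +22 (ROT22).
Decoding raooah: r−22=v, a−22=e, o−22=s, o−22=s, a−22=e, h−22=l.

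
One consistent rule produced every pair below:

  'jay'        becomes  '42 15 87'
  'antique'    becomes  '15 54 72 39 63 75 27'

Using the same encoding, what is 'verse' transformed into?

78 27 66 69 27

j(#10)→42 and a(#1)→15: differences scale by 3, so n = 3·pos + 12. With a=1..z=26, the number is 3·pos + 12.
On verse: v=22→78, e=5→27, r=18→66, s=19→69, e=5→27.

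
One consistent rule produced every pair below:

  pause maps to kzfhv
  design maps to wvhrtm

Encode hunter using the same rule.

sfmgvi

Letters are reflected about the middle of the alphabet (position → 25−position): Atbash.
On hunter: h↔s, u↔f, n↔m, t↔g, e↔v, r↔i.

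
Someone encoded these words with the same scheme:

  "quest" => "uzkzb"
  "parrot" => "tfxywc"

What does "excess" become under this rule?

In quest: q→u is +4, u→z is +5, e→k is +6, s→z is +7 — the shift increases by 1 each position. Letter i (0-indexed) is shifted by i+4, so successive shifts are 4, 5, 6, ….
On excess: e+4=i, x+5=c, c+6=i, e+7=l, s+8=a, s+9=b.

icilab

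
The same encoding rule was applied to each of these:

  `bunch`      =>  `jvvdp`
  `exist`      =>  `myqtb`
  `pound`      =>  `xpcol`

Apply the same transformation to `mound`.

Shifts by position in bunch: pos 0: b→j (+8), pos 1: u→v (+1), pos 2: n→v (+8), pos 3: c→d (+1) — repeating every 2. A repeating key of period 2 is used — shifts +8, +1 over and over.
Applying it to mound: m+8=u, o+1=p, u+8=c, n+1=o, d+8=l.

upcol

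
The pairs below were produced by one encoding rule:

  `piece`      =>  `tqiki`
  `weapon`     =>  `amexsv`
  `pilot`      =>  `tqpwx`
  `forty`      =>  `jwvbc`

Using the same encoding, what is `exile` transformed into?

ifmti

It's a Vigenère-style cipher with numeric key [4,8]: position i shifts by key[i mod 2].
Applying it to exile: e+4=i, x+8=f, i+4=m, l+8=t, e+4=i.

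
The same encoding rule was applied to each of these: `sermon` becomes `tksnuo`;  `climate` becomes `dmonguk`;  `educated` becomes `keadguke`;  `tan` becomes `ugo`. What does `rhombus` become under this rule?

The shift depends on letter class: consonant s→t is +1, but vowel e→k is +6. The rule splits by letter class: vowels +6, consonants +1.
Applying it to rhombus: r(cons)+1=s, h(cons)+1=i, o(vowel)+6=u, m(cons)+1=n, b(cons)+1=c, u(vowel)+6=a, s(cons)+1=t.

siuncat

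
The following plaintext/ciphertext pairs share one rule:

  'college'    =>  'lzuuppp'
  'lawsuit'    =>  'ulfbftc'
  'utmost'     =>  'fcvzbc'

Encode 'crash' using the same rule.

The shift depends on letter class: consonant c→l is +9, but vowel o→z is +11. Two shifts are in play — +11 for a/e/i/o/u, +9 for every other letter.
Applying it to crash: c(cons)+9=l, r(cons)+9=a, a(vowel)+11=l, s(cons)+9=b, h(cons)+9=q.

lalbq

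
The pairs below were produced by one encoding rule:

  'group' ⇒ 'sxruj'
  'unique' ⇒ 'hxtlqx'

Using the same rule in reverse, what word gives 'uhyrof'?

clover

The word is reversed, then every letter is shifted forward by 3.
Undoing it on uhyrof: shift back: u−3=r, h−3=e, y−3=v, r−3=o, o−3=l, f−3=c → revolc; then reverse → clover.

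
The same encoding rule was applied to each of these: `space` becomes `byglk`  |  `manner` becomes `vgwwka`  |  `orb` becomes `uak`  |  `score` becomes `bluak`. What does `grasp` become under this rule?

The shift depends on letter class: consonant s→b is +9, but vowel a→g is +6. Two shifts are in play — +6 for a/e/i/o/u, +9 for every other letter.
Applying it to grasp: g(cons)+9=p, r(cons)+9=a, a(vowel)+6=g, s(cons)+9=b, p(cons)+9=y.

pagby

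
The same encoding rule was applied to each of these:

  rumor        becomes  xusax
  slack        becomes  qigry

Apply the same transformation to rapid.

jovgx

The output letters match the input read backwards, each shifted +6: rumor reversed is romur. Read the word backwards and shift each letter +6.
For rapid: reverse → dipar; then shift: d+6=j, i+6=o, p+6=v, a+6=g, r+6=x.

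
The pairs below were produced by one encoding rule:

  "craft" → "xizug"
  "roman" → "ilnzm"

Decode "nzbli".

Each pair mirrors across the alphabet (c↔x, r↔i, a↔z): positions sum to 25. This is the alphabet-reversal cipher (Atbash): a becomes z, b becomes y, etc.
Reversing it on nzbli: n↔m, z↔a, b↔y, l↔o, i↔r.

mayor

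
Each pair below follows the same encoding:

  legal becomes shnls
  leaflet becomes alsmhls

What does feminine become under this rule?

The word is reversed, then every letter is shifted forward by 7.
Applying it to feminine: reverse → eninimef; then shift: e+7=l, n+7=u, i+7=p, n+7=u, i+7=p, m+7=t, e+7=l, f+7=m.

lupuptlm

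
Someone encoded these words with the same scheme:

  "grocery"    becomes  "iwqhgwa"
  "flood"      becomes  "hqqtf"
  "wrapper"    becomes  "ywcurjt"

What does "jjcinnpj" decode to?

It's a Vigenère-style cipher with numeric key [2,5]: position i shifts by key[i mod 2].
Undoing it on jjcinnpj: j−2=h, j−5=e, c−2=a, i−5=d, n−2=l, n−5=i, p−2=n, j−5=e.

headline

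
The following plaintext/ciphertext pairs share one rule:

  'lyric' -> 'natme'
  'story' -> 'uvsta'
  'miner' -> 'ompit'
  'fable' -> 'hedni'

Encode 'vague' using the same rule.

The shift depends on letter class: consonant l→n is +2, but vowel i→m is +4. The rule splits by letter class: vowels +4, consonants +2.
Applying it to vague: v(cons)+2=x, a(vowel)+4=e, g(cons)+2=i, u(vowel)+4=y, e(vowel)+4=i.

xeiyi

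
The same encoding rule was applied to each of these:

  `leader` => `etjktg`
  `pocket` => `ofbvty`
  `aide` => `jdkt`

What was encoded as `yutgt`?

Each letter's alphabet position (a=0..z=25) is mapped through 9·x+9 mod 26 — an affine cipher.
Decoding yutgt: y(24)→3·(24−9)≡19=t; u(20)→3·(20−9)≡7=h; t(19)→3·(19−9)≡4=e; g(6)→3·(6−9)≡17=r; t(19)→3·(19−9)≡4=e (all mod 26).

there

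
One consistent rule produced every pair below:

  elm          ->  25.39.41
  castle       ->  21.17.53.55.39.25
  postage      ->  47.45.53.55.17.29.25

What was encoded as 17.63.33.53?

Each letter becomes 2×(its alphabet position, a=1..z=26) + 15.
Reversing it on 17.63.33.53: 17→(17−15)÷2=1=a, 63→(63−15)÷2=24=x, 33→(33−15)÷2=9=i, 53→(53−15)÷2=19=s.

axis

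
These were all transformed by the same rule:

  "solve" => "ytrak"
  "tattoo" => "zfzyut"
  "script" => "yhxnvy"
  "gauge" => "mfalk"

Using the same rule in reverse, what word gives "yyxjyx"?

It's a Vigenère-style cipher with numeric key [6,5]: position i shifts by key[i mod 2].
Undoing it on yyxjyx: y−6=s, y−5=t, x−6=r, j−5=e, y−6=s, x−5=s.

stress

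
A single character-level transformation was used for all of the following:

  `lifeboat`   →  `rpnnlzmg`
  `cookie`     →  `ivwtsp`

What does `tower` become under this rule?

zvenb

In lifeboat: l→r is +6, i→p is +7, f→n is +8, e→n is +9 — the shift increases by 1 each position. Each letter shifts forward by (position + 6), i.e. 6, 7, 8, … — the shift grows by one for each successive letter.
For tower: t+6=z, o+7=v, w+8=e, e+9=n, r+10=b.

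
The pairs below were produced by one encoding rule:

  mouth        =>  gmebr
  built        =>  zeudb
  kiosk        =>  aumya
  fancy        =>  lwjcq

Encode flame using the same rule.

ldwgi

Treating letters as 0–25, the rule is x ↦ 3x + 22 (mod 26).
On flame: f(5)→3·5+22≡11=l; l(11)→3·11+22≡3=d; a(0)→3·0+22≡22=w; m(12)→3·12+22≡6=g; e(4)→3·4+22≡8=i (all mod 26).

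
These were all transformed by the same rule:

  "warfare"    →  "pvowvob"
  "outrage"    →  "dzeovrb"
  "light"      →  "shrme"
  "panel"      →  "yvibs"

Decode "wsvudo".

flavor

w(22)→p(15) and a(0)→v(21) fit y≡21x+21 (mod 26); the inverse of 21 mod 26 is 5. This is an affine cipher: with a=0,…,z=25, each position x becomes (21x+21) mod 26.
Reversing it on wsvudo: w(22)→5·(22−21)≡5=f; s(18)→5·(18−21)≡11=l; v(21)→5·(21−21)≡0=a; u(20)→5·(20−21)≡21=v; d(3)→5·(3−21)≡14=o; o(14)→5·(14−21)≡17=r (all mod 26).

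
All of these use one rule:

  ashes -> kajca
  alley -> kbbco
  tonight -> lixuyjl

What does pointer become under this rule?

a(0)→k(10) and s(18)→a(0) fit y≡11x+10 (mod 26); the inverse of 11 mod 26 is 19. Treating letters as 0–25, the rule is x ↦ 11x + 10 (mod 26).
Applying it to pointer: p(15)→11·15+10≡19=t; o(14)→11·14+10≡8=i; i(8)→11·8+10≡20=u; n(13)→11·13+10≡23=x; t(19)→11·19+10≡11=l; e(4)→11·4+10≡2=c; r(17)→11·17+10≡15=p (all mod 26).

tiuxlcp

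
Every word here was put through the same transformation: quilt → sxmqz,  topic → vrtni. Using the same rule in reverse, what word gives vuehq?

track

The shift increases by 1 at each position, starting from +2: 2, 3, 4, ….
Decoding vuehq: v−2=t, u−3=r, e−4=a, h−5=c, q−6=k.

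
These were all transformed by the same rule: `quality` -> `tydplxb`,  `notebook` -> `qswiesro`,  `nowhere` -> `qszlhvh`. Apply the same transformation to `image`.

Shifts by position in quality: pos 0: q→t (+3), pos 1: u→y (+4), pos 2: a→d (+3), pos 3: l→p (+4) — repeating every 2. The shifts repeat in a cycle of length 2: positions 0,1,… shift by +3, +4, then the pattern repeats.
On image: i+3=l, m+4=q, a+3=d, g+4=k, e+3=h.

lqdkh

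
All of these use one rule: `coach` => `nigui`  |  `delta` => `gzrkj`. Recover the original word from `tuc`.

Two steps: reverse the string, then apply a Caesar shift of +6.
Decoding tuc: shift back: t−6=n, u−6=o, c−6=w → now; then reverse → won.

won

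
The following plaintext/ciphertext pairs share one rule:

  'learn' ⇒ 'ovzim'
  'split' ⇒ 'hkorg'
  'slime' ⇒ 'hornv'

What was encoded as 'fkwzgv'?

update

Each pair mirrors across the alphabet (l↔o, e↔v, a↔z): positions sum to 25. Each letter is replaced by its mirror in the alphabet: a↔z, b↔y, c↔x, and so on (the Atbash cipher).
Decoding fkwzgv: f↔u, k↔p, w↔d, z↔a, g↔t, v↔e.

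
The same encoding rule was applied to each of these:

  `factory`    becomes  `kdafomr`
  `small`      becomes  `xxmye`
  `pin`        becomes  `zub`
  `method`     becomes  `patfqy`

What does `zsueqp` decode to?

design

The output letters match the input read backwards, each shifted +12: factory reversed is yrotcaf. Read the word backwards and shift each letter +12.
Undoing it on zsueqp: shift back: z−12=n, s−12=g, u−12=i, e−12=s, q−12=e, p−12=d → ngised; then reverse → design.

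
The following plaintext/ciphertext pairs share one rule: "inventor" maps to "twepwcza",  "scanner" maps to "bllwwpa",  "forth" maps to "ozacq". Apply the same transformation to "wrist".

The rule splits by letter class: vowels +11, consonants +9.
On wrist: w(cons)+9=f, r(cons)+9=a, i(vowel)+11=t, s(cons)+9=b, t(cons)+9=c.

fatbc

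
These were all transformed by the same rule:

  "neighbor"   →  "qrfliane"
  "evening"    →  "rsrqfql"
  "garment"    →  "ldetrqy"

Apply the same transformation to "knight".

n(13)→q(16) and e(4)→r(17) fit y≡23x+3 (mod 26); the inverse of 23 mod 26 is 17. This is an affine cipher: with a=0,…,z=25, each position x becomes (23x+3) mod 26.
Applying it to knight: k(10)→23·10+3≡25=z; n(13)→23·13+3≡16=q; i(8)→23·8+3≡5=f; g(6)→23·6+3≡11=l; h(7)→23·7+3≡8=i; t(19)→23·19+3≡24=y (all mod 26).

zqfliy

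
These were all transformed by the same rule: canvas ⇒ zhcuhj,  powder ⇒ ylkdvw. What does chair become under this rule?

yphoj

The word is reversed, then every letter is shifted forward by 7.
For chair: reverse → riahc; then shift: r+7=y, i+7=p, a+7=h, h+7=o, c+7=j.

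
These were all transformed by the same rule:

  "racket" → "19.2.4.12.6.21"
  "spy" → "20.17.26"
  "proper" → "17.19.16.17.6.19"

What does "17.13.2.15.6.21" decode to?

planet

r is letter #18 and maps to 19: an offset of 1. Letters become their 1-based position plus 1 (so a→2, b→3, …).
Reversing it on 17.13.2.15.6.21: 17→(17−1)÷1=16=p, 13→(13−1)÷1=12=l, 2→(2−1)÷1=1=a, 15→(15−1)÷1=14=n, 6→(6−1)÷1=5=e, 21→(21−1)÷1=20=t.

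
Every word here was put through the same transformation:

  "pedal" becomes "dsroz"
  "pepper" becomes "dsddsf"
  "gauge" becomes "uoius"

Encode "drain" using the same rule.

rfowb

Compare letters: p→d is +14, e→s is +14, d→r is +14 — a constant shift. Each letter is shifted forward by 14 in the alphabet (a Caesar shift of +14).
On drain: d+14=r, r+14=f, a+14=o, i+14=w, n+14=b.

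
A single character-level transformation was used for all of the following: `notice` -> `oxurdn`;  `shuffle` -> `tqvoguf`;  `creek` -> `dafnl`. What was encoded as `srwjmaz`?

The shifts repeat in a cycle of length 2: positions 0,1,… shift by +1, +9, then the pattern repeats.
Undoing it on srwjmaz: s−1=r, r−9=i, w−1=v, j−9=a, m−1=l, a−9=r, z−1=y.

rivalry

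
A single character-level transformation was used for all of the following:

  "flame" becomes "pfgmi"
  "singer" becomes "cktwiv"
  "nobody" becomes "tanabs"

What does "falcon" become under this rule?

pgfuat

f(5)→p(15) and l(11)→f(5) fit y≡7x+6 (mod 26); the inverse of 7 mod 26 is 15. Treating letters as 0–25, the rule is x ↦ 7x + 6 (mod 26).
On falcon: f(5)→7·5+6≡15=p; a(0)→7·0+6≡6=g; l(11)→7·11+6≡5=f; c(2)→7·2+6≡20=u; o(14)→7·14+6≡0=a; n(13)→7·13+6≡19=t (all mod 26).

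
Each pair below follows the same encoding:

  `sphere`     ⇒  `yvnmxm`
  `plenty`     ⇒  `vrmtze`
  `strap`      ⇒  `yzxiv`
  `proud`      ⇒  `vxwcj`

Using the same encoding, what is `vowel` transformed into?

bwcmr

The shift depends on letter class: consonant s→y is +6, but vowel e→m is +8. Vowels shift forward by 8 and consonants shift forward by 6.
Applying it to vowel: v(cons)+6=b, o(vowel)+8=w, w(cons)+6=c, e(vowel)+8=m, l(cons)+6=r.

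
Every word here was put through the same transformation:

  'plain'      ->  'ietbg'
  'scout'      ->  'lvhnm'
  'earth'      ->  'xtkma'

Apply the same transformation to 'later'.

Compare letters: p→i is +19, l→e is +19, a→t is +19 — a constant shift. Every letter moves 19 places later in the alphabet, wrapping around z→a.
For later: l+19=e, a+19=t, t+19=m, e+19=x, r+19=k.

etmxk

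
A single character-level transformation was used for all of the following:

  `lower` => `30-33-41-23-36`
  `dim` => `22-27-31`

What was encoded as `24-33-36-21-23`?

l is letter #12 and maps to 30: an offset of 18. The number is (letter's place in the alphabet, a=1) + 18.
Decoding 24-33-36-21-23: 24→(24−18)÷1=6=f, 33→(33−18)÷1=15=o, 36→(36−18)÷1=18=r, 21→(21−18)÷1=3=c, 23→(23−18)÷1=5=e.

force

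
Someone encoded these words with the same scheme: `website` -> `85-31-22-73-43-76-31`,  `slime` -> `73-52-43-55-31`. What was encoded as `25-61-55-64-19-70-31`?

compare

w(#23)→85 and e(#5)→31: differences scale by 3, so n = 3·pos + 16. With a=1..z=26, the number is 3·pos + 16.
Reversing it on 25-61-55-64-19-70-31: 25→(25−16)÷3=3=c, 61→(61−16)÷3=15=o, 55→(55−16)÷3=13=m, 64→(64−16)÷3=16=p, 19→(19−16)÷3=1=a, 70→(70−16)÷3=18=r, 31→(31−16)÷3=5=e.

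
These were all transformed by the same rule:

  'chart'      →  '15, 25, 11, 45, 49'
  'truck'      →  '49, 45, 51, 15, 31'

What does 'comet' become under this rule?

c(#3)→15 and h(#8)→25: differences scale by 2, so n = 2·pos + 9. The formula is n = 2×(alphabet index, a=1) + 9.
On comet: c=3→15, o=15→39, m=13→35, e=5→19, t=20→49.

15, 39, 35, 19, 49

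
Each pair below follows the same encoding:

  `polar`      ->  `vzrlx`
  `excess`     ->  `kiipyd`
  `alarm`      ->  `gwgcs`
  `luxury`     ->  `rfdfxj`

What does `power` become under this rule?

Shifts by position in polar: pos 0: p→v (+6), pos 1: o→z (+11), pos 2: l→r (+6), pos 3: a→l (+11) — repeating every 2. The shifts repeat in a cycle of length 2: positions 0,1,… shift by +6, +11, then the pattern repeats.
On power: p+6=v, o+11=z, w+6=c, e+11=p, r+6=x.

vzcpx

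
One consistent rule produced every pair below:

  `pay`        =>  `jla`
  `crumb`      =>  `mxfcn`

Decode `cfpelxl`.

Two steps: reverse the string, then apply a Caesar shift of +11.
Decoding cfpelxl: shift back: c−11=r, f−11=u, p−11=e, e−11=t, l−11=a, x−11=m, l−11=a → ruetama; then reverse → amateur.

amateur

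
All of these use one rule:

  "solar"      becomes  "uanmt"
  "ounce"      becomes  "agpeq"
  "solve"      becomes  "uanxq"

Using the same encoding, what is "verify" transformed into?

The shift depends on letter class: consonant s→u is +2, but vowel o→a is +12. Vowels shift forward by 12 and consonants shift forward by 2.
Applying it to verify: v(cons)+2=x, e(vowel)+12=q, r(cons)+2=t, i(vowel)+12=u, f(cons)+2=h, y(cons)+2=a.

xqtuha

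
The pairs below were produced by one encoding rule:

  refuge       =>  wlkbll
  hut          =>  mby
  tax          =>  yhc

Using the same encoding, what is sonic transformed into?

Vowels shift forward by 7 and consonants shift forward by 5.
Applying it to sonic: s(cons)+5=x, o(vowel)+7=v, n(cons)+5=s, i(vowel)+7=p, c(cons)+5=h.

xvsph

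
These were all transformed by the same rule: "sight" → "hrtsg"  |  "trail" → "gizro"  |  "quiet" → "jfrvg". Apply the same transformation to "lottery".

olggvib

Each pair mirrors across the alphabet (s↔h, i↔r, g↔t): positions sum to 25. Letters are reflected about the middle of the alphabet (position → 25−position): Atbash.
Applying it to lottery: l↔o, o↔l, t↔g, t↔g, e↔v, r↔i, y↔b.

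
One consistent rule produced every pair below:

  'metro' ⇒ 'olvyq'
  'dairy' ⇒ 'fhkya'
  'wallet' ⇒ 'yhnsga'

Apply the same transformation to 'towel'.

vvyln

It's a Vigenère-style cipher with numeric key [2,7]: position i shifts by key[i mod 2].
On towel: t+2=v, o+7=v, w+2=y, e+7=l, l+2=n.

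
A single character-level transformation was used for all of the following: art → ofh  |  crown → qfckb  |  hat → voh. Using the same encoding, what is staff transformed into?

ghott

Compare letters: a→o is +14, r→f is +14, t→h is +14 — a constant shift. Every letter moves 14 places later in the alphabet, wrapping around z→a.
On staff: s+14=g, t+14=h, a+14=o, f+14=t, f+14=t.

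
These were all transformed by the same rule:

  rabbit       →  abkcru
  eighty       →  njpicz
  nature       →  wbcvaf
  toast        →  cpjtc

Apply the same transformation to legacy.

Shifts by position in rabbit: pos 0: r→a (+9), pos 1: a→b (+1), pos 2: b→k (+9), pos 3: b→c (+1) — repeating every 2. A repeating key of period 2 is used — shifts +9, +1 over and over.
Applying it to legacy: l+9=u, e+1=f, g+9=p, a+1=b, c+9=l, y+1=z.

ufpblz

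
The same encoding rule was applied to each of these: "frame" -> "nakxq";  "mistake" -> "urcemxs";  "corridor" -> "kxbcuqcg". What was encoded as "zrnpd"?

rider

In frame: f→n is +8, r→a is +9, a→k is +10, m→x is +11 — the shift increases by 1 each position. Each letter shifts forward by (position + 8), i.e. 8, 9, 10, … — the shift grows by one for each successive letter.
Reversing it on zrnpd: z−8=r, r−9=i, n−10=d, p−11=e, d−12=r.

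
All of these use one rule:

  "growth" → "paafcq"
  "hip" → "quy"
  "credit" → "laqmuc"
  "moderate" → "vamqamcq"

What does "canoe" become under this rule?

The rule splits by letter class: vowels +12, consonants +9.
For canoe: c(cons)+9=l, a(vowel)+12=m, n(cons)+9=w, o(vowel)+12=a, e(vowel)+12=q.

lmwaq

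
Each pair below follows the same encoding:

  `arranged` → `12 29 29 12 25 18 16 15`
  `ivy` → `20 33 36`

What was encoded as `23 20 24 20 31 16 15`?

limited

The number is (letter's place in the alphabet, a=1) + 11.
Reversing it on 23 20 24 20 31 16 15: 23→(23−11)÷1=12=l, 20→(20−11)÷1=9=i, 24→(24−11)÷1=13=m, 20→(20−11)÷1=9=i, 31→(31−11)÷1=20=t, 16→(16−11)÷1=5=e, 15→(15−11)÷1=4=d.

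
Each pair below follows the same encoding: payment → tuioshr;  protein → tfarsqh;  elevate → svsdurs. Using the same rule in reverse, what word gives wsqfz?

weird

p(15)→t(19) and a(0)→u(20) fit y≡19x+20 (mod 26); the inverse of 19 mod 26 is 11. Each letter's alphabet position (a=0..z=25) is mapped through 19·x+20 mod 26 — an affine cipher.
Undoing it on wsqfz: w(22)→11·(22−20)≡22=w; s(18)→11·(18−20)≡4=e; q(16)→11·(16−20)≡8=i; f(5)→11·(5−20)≡17=r; z(25)→11·(25−20)≡3=d (all mod 26).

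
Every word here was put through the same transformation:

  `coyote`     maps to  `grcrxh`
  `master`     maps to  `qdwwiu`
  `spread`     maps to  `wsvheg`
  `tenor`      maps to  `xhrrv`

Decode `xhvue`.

Shifts by position in coyote: pos 0: c→g (+4), pos 1: o→r (+3), pos 2: y→c (+4), pos 3: o→r (+3) — repeating every 2. The shifts repeat in a cycle of length 2: positions 0,1,… shift by +4, +3, then the pattern repeats.
Undoing it on xhvue: x−4=t, h−3=e, v−4=r, u−3=r, e−4=a.

terra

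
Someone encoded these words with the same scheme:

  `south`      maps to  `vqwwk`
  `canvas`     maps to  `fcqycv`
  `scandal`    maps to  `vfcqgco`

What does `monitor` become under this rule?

pqqkwqu

The shift depends on letter class: consonant s→v is +3, but vowel o→q is +2. Two shifts are in play — +2 for a/e/i/o/u, +3 for every other letter.
Applying it to monitor: m(cons)+3=p, o(vowel)+2=q, n(cons)+3=q, i(vowel)+2=k, t(cons)+3=w, o(vowel)+2=q, r(cons)+3=u.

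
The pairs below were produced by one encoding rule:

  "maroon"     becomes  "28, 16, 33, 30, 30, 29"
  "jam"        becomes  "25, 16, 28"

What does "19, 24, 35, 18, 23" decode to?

m is letter #13 and maps to 28: an offset of 15. The number is (letter's place in the alphabet, a=1) + 15.
Undoing it on 19, 24, 35, 18, 23: 19→(19−15)÷1=4=d, 24→(24−15)÷1=9=i, 35→(35−15)÷1=20=t, 18→(18−15)÷1=3=c, 23→(23−15)÷1=8=h.

ditch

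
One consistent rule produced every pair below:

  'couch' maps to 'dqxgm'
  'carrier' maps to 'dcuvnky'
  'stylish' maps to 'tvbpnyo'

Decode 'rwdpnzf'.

quality

Each letter shifts forward by (position + 1), i.e. 1, 2, 3, … — the shift grows by one for each successive letter.
Decoding rwdpnzf: r−1=q, w−2=u, d−3=a, p−4=l, n−5=i, z−6=t, f−7=y.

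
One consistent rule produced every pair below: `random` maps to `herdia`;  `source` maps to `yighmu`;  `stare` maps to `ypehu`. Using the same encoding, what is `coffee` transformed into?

r(17)→h(7) and a(0)→e(4) fit y≡17x+4 (mod 26); the inverse of 17 mod 26 is 23. Each letter's alphabet position (a=0..z=25) is mapped through 17·x+4 mod 26 — an affine cipher.
On coffee: c(2)→17·2+4≡12=m; o(14)→17·14+4≡8=i; f(5)→17·5+4≡11=l; f(5)→17·5+4≡11=l; e(4)→17·4+4≡20=u; e(4)→17·4+4≡20=u (all mod 26).

milluu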